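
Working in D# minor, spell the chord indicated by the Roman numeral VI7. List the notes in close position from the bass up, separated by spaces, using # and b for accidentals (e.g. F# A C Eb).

B D# F# A#

In D# minor, the submediant is B, and the diatonic chord built there is a major seventh chord.
That chord is spelled B-D#-F#-A#.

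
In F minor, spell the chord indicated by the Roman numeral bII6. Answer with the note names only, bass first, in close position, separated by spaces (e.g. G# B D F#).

Bb Db Gb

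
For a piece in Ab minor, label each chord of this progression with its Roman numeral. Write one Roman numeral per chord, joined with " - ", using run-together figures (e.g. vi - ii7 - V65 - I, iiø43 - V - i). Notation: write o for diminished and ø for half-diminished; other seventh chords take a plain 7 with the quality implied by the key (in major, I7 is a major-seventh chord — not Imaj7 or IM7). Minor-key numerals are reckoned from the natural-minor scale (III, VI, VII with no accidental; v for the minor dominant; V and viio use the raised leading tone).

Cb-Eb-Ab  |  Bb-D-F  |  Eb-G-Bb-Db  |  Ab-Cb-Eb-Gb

i6 - V/V - V7 - i7

Cb-Eb-Ab has root Ab, degree 1 in Ab minor, so i6.
Bb-D-F: chromatic; Bb is V of V, so V/V.
Eb-G-Bb-Db has root Eb, degree 5 in Ab minor, so V7.
Ab-Cb-Eb-Gb: minor seventh chord on Ab = scale degree 1 → i7.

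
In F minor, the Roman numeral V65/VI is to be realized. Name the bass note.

The applied chord V65/VI is rooted on Ab: Ab-C-Eb-Gb.
The figure 65 means first inversion — the third is in the bass.

C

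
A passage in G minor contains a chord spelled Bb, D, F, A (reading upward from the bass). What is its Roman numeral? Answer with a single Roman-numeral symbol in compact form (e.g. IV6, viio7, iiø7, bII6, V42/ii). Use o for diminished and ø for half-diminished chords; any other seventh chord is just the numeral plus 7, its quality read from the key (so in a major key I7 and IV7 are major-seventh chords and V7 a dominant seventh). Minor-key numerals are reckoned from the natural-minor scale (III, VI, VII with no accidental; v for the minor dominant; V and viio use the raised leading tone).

III7

Stacked in thirds the chord is Bb-D-F-A: a major seventh chord on Bb.
Bb is scale degree 3 in G minor, and a major seventh chord on that degree is written III7.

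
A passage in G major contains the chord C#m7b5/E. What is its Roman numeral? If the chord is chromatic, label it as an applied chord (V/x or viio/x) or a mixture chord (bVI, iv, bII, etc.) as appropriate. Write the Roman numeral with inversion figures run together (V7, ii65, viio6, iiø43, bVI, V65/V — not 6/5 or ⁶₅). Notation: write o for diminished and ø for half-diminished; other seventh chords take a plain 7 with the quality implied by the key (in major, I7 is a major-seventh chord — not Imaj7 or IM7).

viiø65/V

Stacked in thirds the chord is C#-E-G-B: a half-diminished seventh chord on C#.
C# sits a half step below D (V in G major); a diminished chord there is the applied leading-tone chord of V.
With E in the bass the chord is in first inversion, so the figured bass is 65.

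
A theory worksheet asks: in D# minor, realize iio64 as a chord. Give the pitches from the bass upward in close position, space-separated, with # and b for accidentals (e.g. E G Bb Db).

B E# G#

In D# minor, the supertonic is E#, and the diatonic chord built there is a diminished triad.
Stacking thirds from E# gives E#-G#-B.
The figured bass 64 indicates second inversion, placing the fifth (B) in the bass: B-E#-G#.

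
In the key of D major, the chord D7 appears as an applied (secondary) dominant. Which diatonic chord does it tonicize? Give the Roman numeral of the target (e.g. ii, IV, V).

IV

The chord is a dominant seventh chord on D.
A dominant resolves down a perfect fifth: D → G. In D major, G is scale degree 4, i.e. IV.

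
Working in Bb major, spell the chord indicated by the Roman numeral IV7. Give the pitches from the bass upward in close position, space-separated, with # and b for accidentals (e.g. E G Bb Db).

The numeral's case and figure indicate a major seventh chord. In Bb major its root, scale degree 4, is Eb.
Stacking thirds from Eb gives Eb-G-Bb-D.

Eb G Bb D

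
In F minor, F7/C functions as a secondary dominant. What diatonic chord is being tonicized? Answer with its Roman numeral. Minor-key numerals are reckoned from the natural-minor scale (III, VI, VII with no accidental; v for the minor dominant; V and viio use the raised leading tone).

The chord is a dominant seventh chord on F.
A dominant resolves down a perfect fifth: F → Bb. In F minor, Bb is scale degree 4, i.e. iv.

iv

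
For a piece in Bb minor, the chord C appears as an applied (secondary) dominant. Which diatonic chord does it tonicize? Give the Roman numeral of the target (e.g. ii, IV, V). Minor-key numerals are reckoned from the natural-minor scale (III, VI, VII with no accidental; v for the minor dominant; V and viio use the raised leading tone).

V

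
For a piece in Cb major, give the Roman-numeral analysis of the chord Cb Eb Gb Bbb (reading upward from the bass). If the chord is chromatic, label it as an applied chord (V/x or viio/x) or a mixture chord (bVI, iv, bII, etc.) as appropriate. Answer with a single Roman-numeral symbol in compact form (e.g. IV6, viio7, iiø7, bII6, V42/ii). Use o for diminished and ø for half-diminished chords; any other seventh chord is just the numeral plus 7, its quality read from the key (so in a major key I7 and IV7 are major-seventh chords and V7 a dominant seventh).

The pitches Cb-Eb-Gb-Bbb form a dominant seventh chord rooted on Cb.
Cb is not a diatonic chord root with this quality in Cb major, but it lies a perfect fifth above Fb (IV), so the chord functions as an applied dominant of IV.

V7/IV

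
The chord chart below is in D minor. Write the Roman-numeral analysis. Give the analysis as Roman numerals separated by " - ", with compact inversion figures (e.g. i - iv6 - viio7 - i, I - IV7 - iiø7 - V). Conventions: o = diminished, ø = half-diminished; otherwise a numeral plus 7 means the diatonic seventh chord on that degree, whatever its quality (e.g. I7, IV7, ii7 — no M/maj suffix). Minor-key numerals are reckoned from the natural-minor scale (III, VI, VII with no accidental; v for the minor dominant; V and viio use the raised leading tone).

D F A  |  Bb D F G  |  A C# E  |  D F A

i - iv65 - V - i

D-F-A: minor triad on D = scale degree 1 → i.
Bb-D-F-G: root G is the subdominant; minor seventh chord there is iv65.
A-C#-E: major triad on A = scale degree 5 → V.
D-F-A: minor triad on D = scale degree 1 → i.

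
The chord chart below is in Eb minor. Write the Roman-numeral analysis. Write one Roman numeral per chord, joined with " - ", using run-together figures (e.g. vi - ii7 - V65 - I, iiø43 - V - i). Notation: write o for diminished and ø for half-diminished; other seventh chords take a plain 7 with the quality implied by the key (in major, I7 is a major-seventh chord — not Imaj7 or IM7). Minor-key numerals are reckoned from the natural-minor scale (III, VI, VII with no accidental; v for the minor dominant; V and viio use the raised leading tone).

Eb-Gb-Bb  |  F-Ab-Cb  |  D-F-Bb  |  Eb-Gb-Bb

i - iio - V6 - i

Eb-Gb-Bb has root Eb, degree 1 in Eb minor, so i.
F-Ab-Cb: root F is the supertonic; diminished triad there is iio.
D-F-Bb: major triad on Bb = scale degree 5 → V6.
Eb-Gb-Bb: minor triad on Eb = scale degree 1 → i.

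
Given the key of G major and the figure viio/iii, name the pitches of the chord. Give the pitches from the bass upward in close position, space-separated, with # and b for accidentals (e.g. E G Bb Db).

A# C# E

The slash marks an applied leading-tone chord: viio of iii. In G major, iii is B, so the leading tone to it is A#, a half step below.
Building a diminished triad on A# gives A#-C#-E.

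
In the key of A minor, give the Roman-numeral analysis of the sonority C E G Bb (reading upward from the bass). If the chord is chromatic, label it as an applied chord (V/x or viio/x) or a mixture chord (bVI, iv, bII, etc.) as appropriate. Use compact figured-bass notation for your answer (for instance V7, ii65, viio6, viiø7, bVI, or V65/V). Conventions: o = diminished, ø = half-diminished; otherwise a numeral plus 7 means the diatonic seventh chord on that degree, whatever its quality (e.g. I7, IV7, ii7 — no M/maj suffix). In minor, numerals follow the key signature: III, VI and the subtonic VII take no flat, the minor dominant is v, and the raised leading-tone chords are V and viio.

Stacked in thirds the chord is C-E-G-Bb: a dominant seventh chord on C.
C is not a diatonic chord root with this quality in A minor, but it lies a perfect fifth above F (VI), so the chord functions as an applied dominant of VI.

V7/VI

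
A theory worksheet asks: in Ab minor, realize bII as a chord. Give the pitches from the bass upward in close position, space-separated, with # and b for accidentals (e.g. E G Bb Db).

Bbb Db Fb

bII is the Neapolitan chord — a major triad on the lowered second degree. In Ab minor that root is Bbb.
So the chord is Bbb-Db-Fb.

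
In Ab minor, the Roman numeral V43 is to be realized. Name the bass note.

V in Ab minor has root Eb; the chord is Eb-G-Bb-Db.
The figure 43 means second inversion — the fifth is in the bass.

Bb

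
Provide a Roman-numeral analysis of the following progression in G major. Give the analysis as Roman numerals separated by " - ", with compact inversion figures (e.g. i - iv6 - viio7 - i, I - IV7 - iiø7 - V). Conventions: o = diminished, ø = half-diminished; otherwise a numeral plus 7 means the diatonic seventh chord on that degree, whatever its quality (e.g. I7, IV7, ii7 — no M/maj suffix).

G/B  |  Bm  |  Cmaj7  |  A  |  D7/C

G/B has root G, degree 1 in G major, so I6.
Bm: minor triad on B = scale degree 3 → iii.
Cmaj7 has root C, degree 4 in G major, so IV7.
A: a major triad on A, the applied dominant of V → V/V.
D7/C: dominant seventh chord on D = scale degree 5 → V42.

I6 - iii - IV7 - V/V - V42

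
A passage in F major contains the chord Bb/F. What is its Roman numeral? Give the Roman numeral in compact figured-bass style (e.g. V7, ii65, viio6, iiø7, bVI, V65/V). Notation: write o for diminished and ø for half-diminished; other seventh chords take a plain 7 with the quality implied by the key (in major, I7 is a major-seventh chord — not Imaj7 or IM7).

The pitches Bb-D-F form a major triad rooted on Bb.
Bb is scale degree 4 in F major, and a major triad on that degree is written IV.
With F in the bass the chord is in second inversion, so the figured bass is 64.

IV64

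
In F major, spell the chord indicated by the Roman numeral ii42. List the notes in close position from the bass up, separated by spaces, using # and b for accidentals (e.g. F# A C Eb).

The numeral's case and figure indicate a minor seventh chord. In F major its root, scale degree 2, is G.
Stacking thirds from G gives G-Bb-D-F.
The figured bass 42 indicates third inversion, placing the seventh (F) in the bass: F-G-Bb-D.

F G Bb D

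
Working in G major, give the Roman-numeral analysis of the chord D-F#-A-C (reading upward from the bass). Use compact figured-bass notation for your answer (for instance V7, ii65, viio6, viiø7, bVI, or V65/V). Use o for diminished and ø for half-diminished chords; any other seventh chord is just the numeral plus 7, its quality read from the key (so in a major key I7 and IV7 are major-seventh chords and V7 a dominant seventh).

Stacked in thirds the chord is D-F#-A-C: a dominant seventh chord on D.
In G major, D is the dominant; the diatonic dominant seventh chord there is V7.

V7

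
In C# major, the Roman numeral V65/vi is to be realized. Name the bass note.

G##

The applied chord V65/vi is rooted on E#: E#-G##-B#-D#.
The figure 65 means first inversion — the third is in the bass.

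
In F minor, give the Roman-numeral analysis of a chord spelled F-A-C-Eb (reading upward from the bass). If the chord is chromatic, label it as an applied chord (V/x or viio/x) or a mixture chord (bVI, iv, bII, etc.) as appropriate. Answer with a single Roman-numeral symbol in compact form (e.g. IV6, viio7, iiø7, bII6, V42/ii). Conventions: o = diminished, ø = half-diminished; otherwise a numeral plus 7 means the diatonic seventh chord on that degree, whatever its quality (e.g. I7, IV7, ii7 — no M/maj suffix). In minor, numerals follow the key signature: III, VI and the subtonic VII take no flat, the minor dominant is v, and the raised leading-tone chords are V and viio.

V7/iv

The pitches F-A-C-Eb form a dominant seventh chord rooted on F.
F is not a diatonic chord root with this quality in F minor, but it lies a perfect fifth above Bb (iv), so the chord functions as an applied dominant of iv.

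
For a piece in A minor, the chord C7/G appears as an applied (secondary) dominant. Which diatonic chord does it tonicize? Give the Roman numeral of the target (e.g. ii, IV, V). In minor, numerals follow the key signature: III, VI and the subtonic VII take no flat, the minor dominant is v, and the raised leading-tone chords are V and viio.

VI

The chord is a dominant seventh chord on C.
A dominant resolves down a perfect fifth: C → F. In A minor, F is scale degree 6, i.e. VI.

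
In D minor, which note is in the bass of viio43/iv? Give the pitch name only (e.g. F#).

C

The applied chord viio43/iv is rooted on F#: F#-A-C-Eb.
The figure 43 means second inversion — the fifth is in the bass.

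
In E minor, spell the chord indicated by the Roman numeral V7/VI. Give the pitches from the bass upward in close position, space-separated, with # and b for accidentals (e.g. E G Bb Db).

G B D F

V7/VI is a secondary dominant — the dominant seventh of VI. VI in E minor is C, so the applied chord's root is G, a perfect fifth above.
Building a dominant seventh chord on G gives G-B-D-F.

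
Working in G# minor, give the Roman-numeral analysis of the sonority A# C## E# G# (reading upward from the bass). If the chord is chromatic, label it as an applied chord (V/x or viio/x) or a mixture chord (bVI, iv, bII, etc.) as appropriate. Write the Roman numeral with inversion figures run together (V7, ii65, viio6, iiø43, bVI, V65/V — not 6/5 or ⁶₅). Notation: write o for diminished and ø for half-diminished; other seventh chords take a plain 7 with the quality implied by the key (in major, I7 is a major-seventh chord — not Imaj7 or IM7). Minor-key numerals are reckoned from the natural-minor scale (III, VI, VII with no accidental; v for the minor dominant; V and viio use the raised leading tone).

V7/V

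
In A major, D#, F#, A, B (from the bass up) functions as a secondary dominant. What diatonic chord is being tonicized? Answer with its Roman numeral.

V

The chord is a dominant seventh chord on B.
A dominant resolves down a perfect fifth: B → E. In A major, E is scale degree 5, i.e. V.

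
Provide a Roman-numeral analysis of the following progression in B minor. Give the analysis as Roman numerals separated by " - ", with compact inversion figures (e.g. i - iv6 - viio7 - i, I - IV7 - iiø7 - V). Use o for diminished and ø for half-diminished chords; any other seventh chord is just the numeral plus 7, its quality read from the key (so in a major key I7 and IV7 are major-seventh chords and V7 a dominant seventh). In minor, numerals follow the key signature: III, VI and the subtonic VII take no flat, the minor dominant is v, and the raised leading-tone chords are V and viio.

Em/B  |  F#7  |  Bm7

Em/B has root E, degree 4 in B minor, so iv64.
F#7: dominant seventh chord on F# = scale degree 5 → V7.
Bm7 has root B, degree 1 in B minor, so i7.

iv64 - V7 - i7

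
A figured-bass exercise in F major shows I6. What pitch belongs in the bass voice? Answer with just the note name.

I in F major has root F; the chord is F-A-C.
The figure 6 means first inversion — the third is in the bass.

A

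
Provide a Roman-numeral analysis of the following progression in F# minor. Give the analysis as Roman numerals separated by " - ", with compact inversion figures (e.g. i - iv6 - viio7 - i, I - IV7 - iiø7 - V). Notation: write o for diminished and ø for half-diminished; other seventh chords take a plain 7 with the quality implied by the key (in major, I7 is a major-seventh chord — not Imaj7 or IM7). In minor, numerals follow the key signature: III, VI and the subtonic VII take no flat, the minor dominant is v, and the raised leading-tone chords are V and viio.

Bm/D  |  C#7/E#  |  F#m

iv6 - V65 - i

Bm/D: minor triad on B = scale degree 4 → iv6.
C#7/E#: root C# is the dominant; dominant seventh chord there is V65.
F#m has root F#, degree 1 in F# minor, so i.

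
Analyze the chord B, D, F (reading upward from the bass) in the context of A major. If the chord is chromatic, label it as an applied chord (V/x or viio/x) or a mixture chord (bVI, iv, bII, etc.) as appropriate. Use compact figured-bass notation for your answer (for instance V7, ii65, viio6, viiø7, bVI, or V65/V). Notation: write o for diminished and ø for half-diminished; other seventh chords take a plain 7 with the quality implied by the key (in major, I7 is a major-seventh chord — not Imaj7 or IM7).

iio

The pitches B-D-F form a diminished triad rooted on B.
B is the second degree of A major. This is the diminished supertonic triad, borrowed from the parallel minor.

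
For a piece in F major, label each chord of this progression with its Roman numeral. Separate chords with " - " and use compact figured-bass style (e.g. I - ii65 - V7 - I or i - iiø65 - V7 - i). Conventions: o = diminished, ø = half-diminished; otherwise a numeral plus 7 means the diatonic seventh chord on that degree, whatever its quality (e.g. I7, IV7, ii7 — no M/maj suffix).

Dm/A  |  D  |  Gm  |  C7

vi64 - V/ii - ii - V7

Dm/A: minor triad on D = scale degree 6 → vi64.
D: chromatic; D is V of ii, so V/ii.
Gm: root G is the supertonic; minor triad there is ii.
C7 has root C, degree 5 in F major, so V7.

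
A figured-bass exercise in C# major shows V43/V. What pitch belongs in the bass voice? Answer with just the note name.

A#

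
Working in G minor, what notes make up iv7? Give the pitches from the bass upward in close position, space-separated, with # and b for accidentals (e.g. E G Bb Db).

C Eb G Bb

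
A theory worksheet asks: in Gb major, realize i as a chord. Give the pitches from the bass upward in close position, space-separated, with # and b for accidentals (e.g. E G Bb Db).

Gb Bbb Db

i is the minor tonic, borrowed from the parallel minor. In Gb major that root is Gb.
So the chord is Gb-Bbb-Db.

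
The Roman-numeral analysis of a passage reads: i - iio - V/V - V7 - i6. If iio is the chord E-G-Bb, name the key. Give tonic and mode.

D minor

iio is given as E-G-Bb — a diminished triad with root E.
iio on E implies E is the supertonic; that puts the tonic at D, and the lowercase numeral fits minor mode.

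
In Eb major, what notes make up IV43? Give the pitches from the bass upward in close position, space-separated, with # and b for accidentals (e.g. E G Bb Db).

In Eb major, the fourth degree is Ab, and the diatonic chord built there is a major seventh chord.
Stacking thirds from Ab gives Ab-C-Eb-G.
With the 43 figure the chord is in second inversion; from the bass Eb upward in close position it reads Eb-G-Ab-C.

Eb G Ab C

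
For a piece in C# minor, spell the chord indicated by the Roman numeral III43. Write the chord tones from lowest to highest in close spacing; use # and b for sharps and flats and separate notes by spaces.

B D# E G#

In C# minor, the third degree is E, and the diatonic chord built there is a major seventh chord.
Stacking thirds from E gives E-G#-B-D#.
With the 43 figure the chord is in second inversion; from the bass B upward in close position it reads B-D#-E-G#.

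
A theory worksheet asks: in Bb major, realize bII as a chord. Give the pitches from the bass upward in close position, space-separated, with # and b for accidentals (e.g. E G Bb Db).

Scale degree 2 in Bb major is C; lowering it a half step gives Cb. bII is the Neapolitan chord — a major triad on the lowered second degree.
So the chord is Cb-Eb-Gb, a major triad.

Cb Eb Gb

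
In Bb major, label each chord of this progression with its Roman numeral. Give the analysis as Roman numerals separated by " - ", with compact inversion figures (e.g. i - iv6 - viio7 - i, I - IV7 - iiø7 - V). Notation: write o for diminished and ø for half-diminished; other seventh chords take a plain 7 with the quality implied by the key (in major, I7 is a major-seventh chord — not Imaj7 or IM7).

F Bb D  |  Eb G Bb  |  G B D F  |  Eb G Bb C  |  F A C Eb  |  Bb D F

I64 - IV - V7/ii - ii65 - V7 - I

F-Bb-D: root Bb is the tonic; major triad there is I64.
Eb-G-Bb has root Eb, degree 4 in Bb major, so IV.
G-B-D-F: a dominant seventh chord on G, the applied dominant of ii → V7/ii.
Eb-G-Bb-C: root C is the supertonic; minor seventh chord there is ii65.
F-A-C-Eb has root F, degree 5 in Bb major, so V7.
Bb-D-F: root Bb is the tonic; major triad there is I.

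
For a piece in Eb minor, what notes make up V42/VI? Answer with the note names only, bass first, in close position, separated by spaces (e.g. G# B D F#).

Fb Gb Bb Db

V42/VI is a secondary dominant — the dominant seventh of VI. VI in Eb minor is Cb, so the applied chord's root is Gb, a perfect fifth above.
Building a dominant seventh chord on Gb gives Gb-Bb-Db-Fb.
The figured bass 42 indicates third inversion, placing the seventh (Fb) in the bass: Fb-Gb-Bb-Db.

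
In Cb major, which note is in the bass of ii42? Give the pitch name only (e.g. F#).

Cb

ii in Cb major has root Db; the chord is Db-Fb-Ab-Cb.
The figure 42 means third inversion — the seventh is in the bass.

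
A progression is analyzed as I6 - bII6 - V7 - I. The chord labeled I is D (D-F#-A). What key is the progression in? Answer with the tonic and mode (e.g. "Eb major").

The anchor chord is a major triad on D, labeled I.
If D is scale degree 1 and the mode makes that degree carry a major triad, the tonic is D and the mode is major.

D major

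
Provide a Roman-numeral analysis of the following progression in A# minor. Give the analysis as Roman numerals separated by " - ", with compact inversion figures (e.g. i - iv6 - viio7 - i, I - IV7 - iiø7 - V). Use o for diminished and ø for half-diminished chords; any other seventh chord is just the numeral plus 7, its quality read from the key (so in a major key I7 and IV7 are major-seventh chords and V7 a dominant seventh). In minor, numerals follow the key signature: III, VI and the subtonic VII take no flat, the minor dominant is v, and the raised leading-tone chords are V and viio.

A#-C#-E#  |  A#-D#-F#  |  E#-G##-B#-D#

i - iv64 - V7

A#-C#-E# has root A#, degree 1 in A# minor, so i.
A#-D#-F#: root D# is the subdominant; minor triad there is iv64.
E#-G##-B#-D#: dominant seventh chord on E# = scale degree 5 → V7.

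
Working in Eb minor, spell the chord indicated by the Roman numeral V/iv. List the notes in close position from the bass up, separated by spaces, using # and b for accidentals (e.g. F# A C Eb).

Eb G Bb

The slash means an applied dominant: we want the dominant of iv. In Eb minor, iv is Ab minor, and its dominant is built on Eb.
Building a major triad on Eb gives Eb-G-Bb.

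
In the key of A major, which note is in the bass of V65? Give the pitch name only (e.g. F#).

G#

V in A major has root E; the chord is E-G#-B-D.
The figure 65 means first inversion — the third is in the bass.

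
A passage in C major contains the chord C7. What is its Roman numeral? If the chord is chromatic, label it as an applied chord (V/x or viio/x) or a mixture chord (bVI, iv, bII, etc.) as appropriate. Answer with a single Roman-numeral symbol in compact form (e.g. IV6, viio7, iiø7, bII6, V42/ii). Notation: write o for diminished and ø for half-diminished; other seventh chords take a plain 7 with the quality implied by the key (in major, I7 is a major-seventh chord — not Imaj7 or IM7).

V7/IV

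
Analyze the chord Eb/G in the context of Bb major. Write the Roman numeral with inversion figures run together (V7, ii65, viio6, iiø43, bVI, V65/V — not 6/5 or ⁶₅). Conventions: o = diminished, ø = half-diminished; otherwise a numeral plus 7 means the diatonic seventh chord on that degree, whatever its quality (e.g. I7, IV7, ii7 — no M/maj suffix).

IV6

The pitches Eb-G-Bb form a major triad rooted on Eb.
In Bb major, Eb is the subdominant; the diatonic major triad there is IV.
With G in the bass the chord is in first inversion, so the figured bass is 6.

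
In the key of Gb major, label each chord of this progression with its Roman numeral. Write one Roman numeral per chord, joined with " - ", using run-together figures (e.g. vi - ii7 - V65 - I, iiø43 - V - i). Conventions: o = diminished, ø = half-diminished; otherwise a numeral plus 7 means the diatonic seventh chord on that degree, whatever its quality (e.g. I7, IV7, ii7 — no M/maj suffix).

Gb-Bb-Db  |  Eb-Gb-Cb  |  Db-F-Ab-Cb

Gb-Bb-Db has root Gb, degree 1 in Gb major, so I.
Eb-Gb-Cb has root Cb, degree 4 in Gb major, so IV6.
Db-F-Ab-Cb: dominant seventh chord on Db = scale degree 5 → V7.

I - IV6 - V7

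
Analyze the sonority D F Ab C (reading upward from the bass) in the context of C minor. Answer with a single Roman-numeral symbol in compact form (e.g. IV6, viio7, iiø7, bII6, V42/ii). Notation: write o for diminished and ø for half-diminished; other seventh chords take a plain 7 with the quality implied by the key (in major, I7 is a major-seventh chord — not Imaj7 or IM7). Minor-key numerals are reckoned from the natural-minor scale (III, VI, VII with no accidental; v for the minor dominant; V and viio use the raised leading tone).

iiø7

The pitches D-F-Ab-C form a half-diminished seventh chord rooted on D.
In C minor, D is the supertonic; the diatonic half-diminished seventh chord there is iiø7.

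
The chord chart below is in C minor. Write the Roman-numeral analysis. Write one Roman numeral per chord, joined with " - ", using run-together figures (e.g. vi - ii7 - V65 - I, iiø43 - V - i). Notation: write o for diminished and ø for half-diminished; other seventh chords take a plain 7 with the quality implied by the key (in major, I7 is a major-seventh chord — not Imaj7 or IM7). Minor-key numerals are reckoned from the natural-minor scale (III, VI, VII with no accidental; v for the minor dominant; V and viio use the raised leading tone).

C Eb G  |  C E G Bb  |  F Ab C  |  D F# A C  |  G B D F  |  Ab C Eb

C-Eb-G has root C, degree 1 in C minor, so i.
C-E-G-Bb: a dominant seventh chord on C, the applied dominant of iv → V7/iv.
F-Ab-C has root F, degree 4 in C minor, so iv.
D-F#-A-C is the secondary dominant of V (dominant seventh chord on D): V7/V.
G-B-D-F: root G is the dominant; dominant seventh chord there is V7.
Ab-C-Eb has root Ab, degree 6 in C minor, so VI.

i - V7/iv - iv - V7/V - V7 - VI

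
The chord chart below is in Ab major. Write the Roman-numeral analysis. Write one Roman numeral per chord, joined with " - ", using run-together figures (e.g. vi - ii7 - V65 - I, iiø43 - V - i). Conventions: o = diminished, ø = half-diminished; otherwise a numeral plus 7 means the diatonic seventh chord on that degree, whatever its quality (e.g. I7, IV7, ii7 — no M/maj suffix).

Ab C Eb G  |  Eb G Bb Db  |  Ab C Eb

Ab-C-Eb-G: root Ab is the tonic; major seventh chord there is I7.
Eb-G-Bb-Db: root Eb is the dominant; dominant seventh chord there is V7.
Ab-C-Eb: root Ab is the tonic; major triad there is I.

I7 - V7 - I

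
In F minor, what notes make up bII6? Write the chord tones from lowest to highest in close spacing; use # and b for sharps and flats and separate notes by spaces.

Bb Db Gb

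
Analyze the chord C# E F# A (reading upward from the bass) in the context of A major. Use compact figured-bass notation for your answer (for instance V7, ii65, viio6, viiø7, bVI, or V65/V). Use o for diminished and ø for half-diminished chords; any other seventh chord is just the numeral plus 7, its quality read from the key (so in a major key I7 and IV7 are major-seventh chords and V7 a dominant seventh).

vi43

The pitches F#-A-C#-E form a minor seventh chord rooted on F#.
F# is scale degree 6 in A major, and a minor seventh chord on that degree is written vi7.
With C# in the bass the chord is in second inversion, so the figured bass is 43.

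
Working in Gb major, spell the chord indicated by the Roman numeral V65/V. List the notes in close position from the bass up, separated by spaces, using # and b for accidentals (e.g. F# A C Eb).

C Eb Gb Ab

The slash means an applied dominant: we want the dominant of V. In Gb major, V is Db major, and its dominant is built on Ab.
Building a dominant seventh chord on Ab gives Ab-C-Eb-Gb.
The figured bass 65 indicates first inversion, placing the third (C) in the bass: C-Eb-Gb-Ab.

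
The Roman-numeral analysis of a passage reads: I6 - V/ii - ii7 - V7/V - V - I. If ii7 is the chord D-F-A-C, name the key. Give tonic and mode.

C major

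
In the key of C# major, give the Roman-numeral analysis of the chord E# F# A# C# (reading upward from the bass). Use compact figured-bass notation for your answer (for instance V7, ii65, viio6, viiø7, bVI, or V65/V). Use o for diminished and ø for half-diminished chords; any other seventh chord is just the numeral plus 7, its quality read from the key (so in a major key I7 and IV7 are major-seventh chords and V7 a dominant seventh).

IV42

Stacked in thirds the chord is F#-A#-C#-E#: a major seventh chord on F#.
F# is scale degree 4 in C# major, and a major seventh chord on that degree is written IV7.
With E# in the bass the chord is in third inversion, so the figured bass is 42.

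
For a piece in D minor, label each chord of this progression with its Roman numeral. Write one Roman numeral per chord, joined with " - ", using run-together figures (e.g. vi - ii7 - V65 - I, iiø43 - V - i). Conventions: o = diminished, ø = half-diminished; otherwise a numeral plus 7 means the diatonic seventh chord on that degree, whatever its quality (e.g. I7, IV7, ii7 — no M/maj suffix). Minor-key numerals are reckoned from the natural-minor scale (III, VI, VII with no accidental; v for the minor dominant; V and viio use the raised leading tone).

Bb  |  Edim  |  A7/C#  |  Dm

Bb has root Bb, degree 6 in D minor, so VI.
Edim: root E is the supertonic; diminished triad there is iio.
A7/C#: root A is the dominant; dominant seventh chord there is V65.
Dm has root D, degree 1 in D minor, so i.

VI - iio - V65 - i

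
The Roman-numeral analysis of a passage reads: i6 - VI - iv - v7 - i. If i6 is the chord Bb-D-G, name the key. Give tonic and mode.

The chord Gm/Bb is a minor triad rooted on G; its label is i6.
If G is scale degree 1 and the mode makes that degree carry a minor triad, the tonic is G and the mode is minor.

G minor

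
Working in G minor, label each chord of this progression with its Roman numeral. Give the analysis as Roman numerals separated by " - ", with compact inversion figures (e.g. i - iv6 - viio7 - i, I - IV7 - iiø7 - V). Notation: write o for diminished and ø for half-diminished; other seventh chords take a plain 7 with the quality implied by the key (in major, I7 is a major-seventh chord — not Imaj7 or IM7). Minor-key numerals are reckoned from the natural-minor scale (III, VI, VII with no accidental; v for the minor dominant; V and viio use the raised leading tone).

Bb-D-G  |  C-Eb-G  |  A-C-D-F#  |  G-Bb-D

Bb-D-G has root G, degree 1 in G minor, so i6.
C-Eb-G has root C, degree 4 in G minor, so iv.
A-C-D-F#: root D is the dominant; dominant seventh chord there is V43.
G-Bb-D: root G is the tonic; minor triad there is i.

i6 - iv - V43 - i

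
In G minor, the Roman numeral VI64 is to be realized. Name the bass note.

Bb

VI in G minor has root Eb; the chord is Eb-G-Bb.
The figure 64 means second inversion — the fifth is in the bass.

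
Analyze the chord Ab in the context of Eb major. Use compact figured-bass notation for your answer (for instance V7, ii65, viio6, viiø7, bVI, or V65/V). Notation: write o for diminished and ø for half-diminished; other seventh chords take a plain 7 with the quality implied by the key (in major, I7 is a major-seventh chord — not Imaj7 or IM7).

Stacked in thirds the chord is Ab-C-Eb: a major triad on Ab.
Ab is scale degree 4 in Eb major, and a major triad on that degree is written IV.

IV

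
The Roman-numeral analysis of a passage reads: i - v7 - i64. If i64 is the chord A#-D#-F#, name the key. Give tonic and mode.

D# minor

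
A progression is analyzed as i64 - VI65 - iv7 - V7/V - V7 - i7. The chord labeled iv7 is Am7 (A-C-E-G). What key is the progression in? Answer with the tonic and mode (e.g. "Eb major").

E minor

iv7 is given as A-C-E-G — a minor seventh chord with root A.
If A is scale degree 4 and the mode makes that degree carry a minor seventh chord, the tonic is E and the mode is minor.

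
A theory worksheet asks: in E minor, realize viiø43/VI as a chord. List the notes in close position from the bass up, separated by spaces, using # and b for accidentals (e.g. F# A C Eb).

The slash marks an applied leading-tone chord: viio of VI. In E minor, VI is C, so the leading tone to it is B, a half step below.
Building a half-diminished seventh chord on B gives B-D-F-A.
The figured bass 43 indicates second inversion, placing the fifth (F) in the bass: F-A-B-D.

F A B D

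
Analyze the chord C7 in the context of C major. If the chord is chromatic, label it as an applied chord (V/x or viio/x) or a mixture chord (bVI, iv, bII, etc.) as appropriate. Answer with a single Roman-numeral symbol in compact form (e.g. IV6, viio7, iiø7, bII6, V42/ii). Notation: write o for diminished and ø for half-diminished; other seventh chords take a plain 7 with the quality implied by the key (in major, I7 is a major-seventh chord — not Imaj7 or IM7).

Stacked in thirds the chord is C-E-G-Bb: a dominant seventh chord on C.
C is not a diatonic chord root with this quality in C major, but it lies a perfect fifth above F (IV), so the chord functions as an applied dominant of IV.

V7/IV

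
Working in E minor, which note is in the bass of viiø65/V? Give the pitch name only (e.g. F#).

C#

The applied chord viiø65/V is rooted on A#: A#-C#-E-G#.
The figure 65 means first inversion — the third is in the bass.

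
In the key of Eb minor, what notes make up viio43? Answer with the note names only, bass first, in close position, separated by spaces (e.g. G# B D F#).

Ab Cb D F

In Eb minor, the leading-tone chord is built on the raised seventh degree, D.
That chord is spelled D-F-Ab-Cb.
The figured bass 43 indicates second inversion, placing the fifth (Ab) in the bass: Ab-Cb-D-F.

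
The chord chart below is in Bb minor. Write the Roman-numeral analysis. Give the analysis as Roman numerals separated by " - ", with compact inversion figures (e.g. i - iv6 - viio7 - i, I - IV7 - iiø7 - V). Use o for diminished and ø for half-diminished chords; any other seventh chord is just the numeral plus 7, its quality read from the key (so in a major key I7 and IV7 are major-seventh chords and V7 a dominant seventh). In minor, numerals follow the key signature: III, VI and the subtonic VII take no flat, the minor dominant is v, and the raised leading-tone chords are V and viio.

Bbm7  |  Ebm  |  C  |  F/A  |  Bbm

i7 - iv - V/V - V6 - i

Bbm7 has root Bb, degree 1 in Bb minor, so i7.
Ebm: root Eb is the subdominant; minor triad there is iv.
C: a major triad on C, the applied dominant of V → V/V.
F/A has root F, degree 5 in Bb minor, so V6.
Bbm: minor triad on Bb = scale degree 1 → i.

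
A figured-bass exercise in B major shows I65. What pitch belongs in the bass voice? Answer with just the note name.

I in B major has root B; the chord is B-D#-F#-A#.
The figure 65 means first inversion — the third is in the bass.

D#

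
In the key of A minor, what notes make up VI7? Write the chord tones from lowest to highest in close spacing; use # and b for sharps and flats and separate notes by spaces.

F A C E

In A minor, scale degree 6 is F, and the diatonic chord built there is a major seventh chord.
Stacking thirds from F gives F-A-C-E.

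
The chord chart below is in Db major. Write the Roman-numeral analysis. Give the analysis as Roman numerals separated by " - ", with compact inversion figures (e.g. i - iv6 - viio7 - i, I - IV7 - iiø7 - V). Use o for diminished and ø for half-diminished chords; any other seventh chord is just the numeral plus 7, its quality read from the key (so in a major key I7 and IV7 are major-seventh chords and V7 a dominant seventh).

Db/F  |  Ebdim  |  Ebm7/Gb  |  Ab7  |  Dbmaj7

Db/F: root Db is the tonic; major triad there is I6.
Ebdim is non-diatonic — iio, a mixture chord from Db minor.
Ebm7/Gb: minor seventh chord on Eb = scale degree 2 → ii65.
Ab7 has root Ab, degree 5 in Db major, so V7.
Dbmaj7: major seventh chord on Db = scale degree 1 → I7.

I6 - iio - ii65 - V7 - I7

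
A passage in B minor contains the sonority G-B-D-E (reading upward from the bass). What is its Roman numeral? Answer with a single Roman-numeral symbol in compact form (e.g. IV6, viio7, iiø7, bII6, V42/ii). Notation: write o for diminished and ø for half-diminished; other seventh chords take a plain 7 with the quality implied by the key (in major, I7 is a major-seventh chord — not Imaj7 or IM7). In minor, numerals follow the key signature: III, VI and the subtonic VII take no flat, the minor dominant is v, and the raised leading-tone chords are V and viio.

iv65

The pitches E-G-B-D form a minor seventh chord rooted on E.
In B minor, E is the subdominant; the diatonic minor seventh chord there is iv7.
With G in the bass the chord is in first inversion, so the figured bass is 65.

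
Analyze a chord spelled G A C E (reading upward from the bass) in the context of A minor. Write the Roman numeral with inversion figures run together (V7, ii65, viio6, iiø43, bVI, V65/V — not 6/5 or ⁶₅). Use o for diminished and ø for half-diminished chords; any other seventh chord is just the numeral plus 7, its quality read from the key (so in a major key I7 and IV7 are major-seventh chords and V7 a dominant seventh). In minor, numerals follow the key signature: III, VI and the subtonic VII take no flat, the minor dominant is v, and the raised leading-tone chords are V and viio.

i42

The pitches A-C-E-G form a minor seventh chord rooted on A.
A is scale degree 1 in A minor, and a minor seventh chord on that degree is written i7.
With G in the bass the chord is in third inversion, so the figured bass is 42.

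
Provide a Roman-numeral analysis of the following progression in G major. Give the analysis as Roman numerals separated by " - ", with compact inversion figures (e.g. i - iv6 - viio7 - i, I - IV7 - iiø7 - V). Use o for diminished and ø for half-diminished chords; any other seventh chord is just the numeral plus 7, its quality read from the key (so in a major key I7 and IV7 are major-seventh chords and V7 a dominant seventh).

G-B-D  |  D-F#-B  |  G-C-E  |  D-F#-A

G-B-D: root G is the tonic; major triad there is I.
D-F#-B: minor triad on B = scale degree 3 → iii6.
G-C-E: root C is the subdominant; major triad there is IV64.
D-F#-A: major triad on D = scale degree 5 → V.

I - iii6 - IV64 - V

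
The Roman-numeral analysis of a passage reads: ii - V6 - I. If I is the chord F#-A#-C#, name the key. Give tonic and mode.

F# major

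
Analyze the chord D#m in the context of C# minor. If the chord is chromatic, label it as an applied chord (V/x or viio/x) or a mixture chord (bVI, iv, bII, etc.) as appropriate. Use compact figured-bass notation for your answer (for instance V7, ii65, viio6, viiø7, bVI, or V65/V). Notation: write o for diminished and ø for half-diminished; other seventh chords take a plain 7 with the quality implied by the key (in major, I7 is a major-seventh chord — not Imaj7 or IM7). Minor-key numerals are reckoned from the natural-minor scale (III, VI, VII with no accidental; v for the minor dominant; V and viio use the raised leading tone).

The pitches D#-F#-A# form a minor triad rooted on D#.
D# is the second degree of C# minor. This is the minor supertonic, borrowed from the parallel major (the Dorian ii).

ii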